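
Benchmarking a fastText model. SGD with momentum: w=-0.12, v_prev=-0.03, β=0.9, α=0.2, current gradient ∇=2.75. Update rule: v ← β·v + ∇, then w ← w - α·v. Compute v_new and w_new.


v_new = 0.9·-0.03 + 2.75 = -0.027 + 2.75 = 2.723
w_new = -0.12 - 0.2·2.723 = -0.12 - 0.5446 = -0.6646

v_new=2.723, w_new=-0.6646


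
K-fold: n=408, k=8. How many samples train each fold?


Fold size = 408/8 = 51
Training per fold = 408 - 51 = 357

357


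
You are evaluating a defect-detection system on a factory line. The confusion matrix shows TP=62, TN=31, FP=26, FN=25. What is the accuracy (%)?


Accuracy = (TP+TN)/(TP+TN+FP+FN)
= (62+31)/(144)
= 93/144 = 64.58%

64.58%


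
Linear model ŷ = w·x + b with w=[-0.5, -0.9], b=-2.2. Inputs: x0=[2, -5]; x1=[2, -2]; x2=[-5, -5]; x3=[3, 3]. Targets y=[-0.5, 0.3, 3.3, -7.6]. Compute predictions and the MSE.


ŷ0 = (-0.5)·(2) + (-0.9)·(-5) - 2.2 = 1.3
ŷ1 = (-0.5)·(2) + (-0.9)·(-2) - 2.2 = -1.4
ŷ2 = (-0.5)·(-5) + (-0.9)·(-5) - 2.2 = 4.8
ŷ3 = (-0.5)·(3) + (-0.9)·(3) - 2.2 = -6.4
errors² = [3.24, 2.89, 2.25, 1.44]
MSE = 9.8200/4 = 2.455

2.455


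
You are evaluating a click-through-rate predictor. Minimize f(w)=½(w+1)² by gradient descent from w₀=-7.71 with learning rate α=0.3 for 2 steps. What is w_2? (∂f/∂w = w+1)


step 1: grad = -7.71+1 = -6.71; w = -7.71 - 0.3·(-6.71) = -5.697
step 2: grad = -5.697+1 = -4.697; w = -5.697 - 0.3·(-4.697) = -4.2879

-4.2879


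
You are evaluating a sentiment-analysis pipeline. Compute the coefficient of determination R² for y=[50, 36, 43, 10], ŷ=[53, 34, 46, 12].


ȳ = 34.75
SS_res = Σ(y-ŷ)² = 26
SS_tot = Σ(y-ȳ)² = 914.75
R² = 1 - SS_res/SS_tot = 1 - 0.0284 = 0.9716

0.9716


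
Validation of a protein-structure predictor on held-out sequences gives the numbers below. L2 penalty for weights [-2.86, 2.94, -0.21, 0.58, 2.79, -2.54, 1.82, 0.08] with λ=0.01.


‖w‖₂² = (-2.86)² + (2.94)² + (-0.21)² + (0.58)² + (2.79)² + (-2.54)² + (1.82)² + (0.08)²
     = 8.1796 + 8.6436 + 0.0441 + 0.3364 + 7.7841 + 6.4516 + 3.3124 + 0.0064
     = 34.7582
λ·‖w‖₂² = 0.01·34.7582 = 0.347582

0.347582


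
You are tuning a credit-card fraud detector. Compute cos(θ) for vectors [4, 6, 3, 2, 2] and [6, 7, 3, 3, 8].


A·B = 4·6 + 6·7 + 3·3 + 2·3 + 2·8 = 97
‖A‖ = √69 = 8.3066, ‖B‖ = √167 = 12.9228
cos = 97/(√69·√167) = 97/√11523 = 0.9036

0.9036


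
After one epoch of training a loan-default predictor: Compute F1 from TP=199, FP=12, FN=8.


Precision = 199/211 = 0.9431
Recall = 199/207 = 0.9614
F1 = 2·P·R/(P+R) = 2·TP/(2·TP+FP+FN) = 398/(398+12+8) = 398/418 = 0.9522

0.9522


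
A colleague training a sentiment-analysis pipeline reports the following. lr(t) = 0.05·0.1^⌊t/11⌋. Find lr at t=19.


n_drops = ⌊19/11⌋ = 1
lr = 0.05·0.1^1 = 0.05·0.1 = 0.005

0.005


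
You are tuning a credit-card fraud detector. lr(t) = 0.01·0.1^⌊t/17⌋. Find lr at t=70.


n_drops = ⌊70/17⌋ = 4
lr = 0.01·0.1^4 = 0.01·0.0001 = 0.000001

0.000001


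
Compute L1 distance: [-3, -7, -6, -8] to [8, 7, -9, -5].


d = |-3-8| + |-7-7| + |-6+ 9| + |-8+ 5|
  = 11 + 14 + 3 + 3
  = 31

31


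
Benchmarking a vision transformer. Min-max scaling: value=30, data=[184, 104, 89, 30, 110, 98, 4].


min=4, max=184
(30-4)/(184-4) = 26/180 = 0.1444

0.1444


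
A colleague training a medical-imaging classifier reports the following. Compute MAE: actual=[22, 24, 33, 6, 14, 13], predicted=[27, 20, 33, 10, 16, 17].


Absolute errors: |22-27|=5, |24-20|=4, |33-33|=0, |6-10|=4, |14-16|=2, |13-17|=4
Sum = 19
MAE = 19/6 = 19/6

19/6


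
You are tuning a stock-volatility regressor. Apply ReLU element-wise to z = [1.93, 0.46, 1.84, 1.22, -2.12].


ReLU(1.93) = max(0, 1.93) = 1.93
ReLU(0.46) = max(0, 0.46) = 0.46
ReLU(1.84) = max(0, 1.84) = 1.84
ReLU(1.22) = max(0, 1.22) = 1.22
ReLU(-2.12) = max(0, -2.12) = 0.0
result = [1.93, 0.46, 1.84, 1.22, 0.0]

[1.93, 0.46, 1.84, 1.22, 0.0]


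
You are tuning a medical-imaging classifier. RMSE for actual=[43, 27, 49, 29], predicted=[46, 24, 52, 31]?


MSE = 31/4 = 7.75
RMSE = √(31/4) = 2.7839

2.7839


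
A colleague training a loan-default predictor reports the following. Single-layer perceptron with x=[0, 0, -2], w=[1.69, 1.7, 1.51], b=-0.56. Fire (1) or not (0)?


z = (0)·(1.69) + (0)·(1.7) + (-2)·(1.51) - 0.56
  = -3.58
step(z) = 0 (z<0)

0


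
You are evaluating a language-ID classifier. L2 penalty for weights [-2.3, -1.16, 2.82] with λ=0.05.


‖w‖₂² = (-2.3)² + (-1.16)² + (2.82)²
     = 5.29 + 1.3456 + 7.9524
     = 14.588
λ·‖w‖₂² = 0.05·14.588 = 0.7294

0.7294


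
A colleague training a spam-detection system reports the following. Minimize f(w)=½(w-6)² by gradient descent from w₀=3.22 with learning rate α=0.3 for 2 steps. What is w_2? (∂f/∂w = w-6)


step 1: grad = 3.22-6 = -2.78; w = 3.22 - 0.3·(-2.78) = 4.054
step 2: grad = 4.054-6 = -1.946; w = 4.054 - 0.3·(-1.946) = 4.6378

4.6378


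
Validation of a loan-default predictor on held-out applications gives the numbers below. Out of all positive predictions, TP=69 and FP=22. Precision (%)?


Precision = TP/(TP+FP)
= 69/(69+22)
= 69/91 = 75.82%

75.82%


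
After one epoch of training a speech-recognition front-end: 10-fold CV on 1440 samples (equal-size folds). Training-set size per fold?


Fold size = 1440/10 = 144
Training per fold = 1440 - 144 = 1296

1296


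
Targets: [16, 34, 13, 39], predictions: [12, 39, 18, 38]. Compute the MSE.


Squared errors: (16-12)²=16, (34-39)²=25, (13-18)²=25, (39-38)²=1
Sum = 67
MSE = 67/4 = 67/4

67/4


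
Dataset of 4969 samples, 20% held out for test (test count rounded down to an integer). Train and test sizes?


Test = ⌊4969·20/100⌋ = 993
Train = 4969 - 993 = 3976

Train: 3976, Test: 993


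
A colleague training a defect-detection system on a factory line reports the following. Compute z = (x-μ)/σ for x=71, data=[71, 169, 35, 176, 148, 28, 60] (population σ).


μ = 98.1429, σ = 59.3619
z = (71 - 98.1429)/59.3619 = -0.4572

-0.4572


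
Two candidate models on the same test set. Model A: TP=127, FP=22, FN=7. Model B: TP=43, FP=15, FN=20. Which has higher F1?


Model A: P=127/149=0.8523, R=127/134=0.9478, F1=2PR/(P+R)=2TP/(2TP+FP+FN)=254/283=0.8975
Model B: P=43/58=0.7414, R=43/63=0.6825, F1=2PR/(P+R)=2TP/(2TP+FP+FN)=86/121=0.7107
0.8975 > 0.7107 → Model A

Model A


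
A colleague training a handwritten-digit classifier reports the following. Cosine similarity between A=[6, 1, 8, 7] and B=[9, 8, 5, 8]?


A·B = 6·9 + 1·8 + 8·5 + 7·8 = 158
‖A‖ = √150 = 12.2474, ‖B‖ = √234 = 15.2971
cos = 158/(√150·√234) = 158/√35100 = 0.8433

0.8433


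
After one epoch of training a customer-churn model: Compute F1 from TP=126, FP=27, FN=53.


Precision = 126/153 = 0.8235
Recall = 126/179 = 0.7039
F1 = 2·P·R/(P+R) = 2·TP/(2·TP+FP+FN) = 252/(252+27+53) = 252/332 = 0.759

0.759


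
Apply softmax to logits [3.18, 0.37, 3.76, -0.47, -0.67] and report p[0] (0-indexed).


Exponentials: e^3.18=24.0468, e^0.37=1.4477, e^3.76=42.9484, e^-0.47=0.625, e^-0.67=0.5117
Sum = 69.5796
Softmax = [0.3456, 0.0208, 0.6173, 0.009, 0.0074]
p[0] = 24.0468/69.5796 = 0.3456

0.3456


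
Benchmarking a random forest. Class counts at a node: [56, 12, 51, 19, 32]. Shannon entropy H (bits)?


Probabilities: [56/170, 12/170, 51/170, 19/170, 32/170] ≈ [0.3294, 0.0706, 0.3, 0.1118, 0.1882]
H = -((56/170)·log₂(56/170) + (12/170)·log₂(12/170) + (51/170)·log₂(51/170) + (19/170)·log₂(19/170) + (32/170)·log₂(32/170))
  = 2.1257 bits

2.1257 bits


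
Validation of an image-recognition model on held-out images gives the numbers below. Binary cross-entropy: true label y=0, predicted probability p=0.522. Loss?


BCE = -[y·ln(p) + (1-y)·ln(1-p)]
= -0 - 1·ln(1-0.522)
= -ln(0.478) = 0.7381

0.7381


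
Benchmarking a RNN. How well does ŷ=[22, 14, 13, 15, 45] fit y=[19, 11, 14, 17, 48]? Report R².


ȳ = 21.8
SS_res = Σ(y-ŷ)² = 32
SS_tot = Σ(y-ȳ)² = 894.8
R² = 1 - SS_res/SS_tot = 1 - 0.0358 = 0.9642

0.9642


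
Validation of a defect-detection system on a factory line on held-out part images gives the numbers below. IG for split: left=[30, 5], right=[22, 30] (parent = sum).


Parent = [52, 35], H_parent = 0.9723
H_left = 0.5917 (n=35), H_right = 0.9829 (n=52)
H_children = (35/87)·0.5917 + (52/87)·0.9829 = 0.8255
IG = 0.9723 - 0.8255 = 0.1468

0.1468


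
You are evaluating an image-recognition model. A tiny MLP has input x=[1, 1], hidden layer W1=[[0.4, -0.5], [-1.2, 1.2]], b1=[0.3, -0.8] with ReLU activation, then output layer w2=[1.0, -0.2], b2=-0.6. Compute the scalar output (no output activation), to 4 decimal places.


z1[0] = (0.4)·(1) + (-0.5)·(1) + 0.3 = 0.2
z1[1] = (-1.2)·(1) + (1.2)·(1) - 0.8 = -0.8
h = ReLU(z1) = [0.2, 0.0]
output = (1.0)·(0.2) + (-0.2)·(0.0) - 0.6 = -0.4

-0.4


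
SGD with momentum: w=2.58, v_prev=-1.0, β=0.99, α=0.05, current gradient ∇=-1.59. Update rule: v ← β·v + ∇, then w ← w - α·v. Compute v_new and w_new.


v_new = 0.99·-1.0 - 1.59 = -0.99 - 1.59 = -2.58
w_new = 2.58 - 0.05·-2.58 = 2.58 + 0.129 = 2.709

v_new=-2.58, w_new=2.709


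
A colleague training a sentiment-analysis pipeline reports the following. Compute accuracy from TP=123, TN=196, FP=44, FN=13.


Accuracy = (TP+TN)/(TP+TN+FP+FN)
= (123+196)/(376)
= 319/376 = 84.84%

84.84%


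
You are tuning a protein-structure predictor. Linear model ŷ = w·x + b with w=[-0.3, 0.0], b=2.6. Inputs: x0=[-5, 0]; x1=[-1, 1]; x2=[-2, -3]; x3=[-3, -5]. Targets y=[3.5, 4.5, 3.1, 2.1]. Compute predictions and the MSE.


ŷ0 = (-0.3)·(-5) + (0.0)·(0) + 2.6 = 4.1
ŷ1 = (-0.3)·(-1) + (0.0)·(1) + 2.6 = 2.9
ŷ2 = (-0.3)·(-2) + (0.0)·(-3) + 2.6 = 3.2
ŷ3 = (-0.3)·(-3) + (0.0)·(-5) + 2.6 = 3.5
errors² = [0.36, 2.56, 0.01, 1.96]
MSE = 4.8900/4 = 1.2225

1.2225


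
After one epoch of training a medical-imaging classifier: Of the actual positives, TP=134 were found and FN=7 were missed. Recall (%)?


Recall = TP/(TP+FN)
= 134/(134+7)
= 134/141 = 95.04%

95.04%


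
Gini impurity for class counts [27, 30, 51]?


Probabilities: [27/108, 30/108, 51/108] ≈ [0.25, 0.2778, 0.4722]
Σpᵢ² = (729 + 900 + 2601)/108² = 4230/11664
Gini = 1 - Σpᵢ² = 1 - 4230/11664 = 0.6373

0.6373


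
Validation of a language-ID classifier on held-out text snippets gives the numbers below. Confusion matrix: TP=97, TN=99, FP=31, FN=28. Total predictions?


Total = TP + TN + FP + FN
= 97 + 99 + 31 + 28
= 255
(Predicted positive: 128, predicted negative: 127)

255


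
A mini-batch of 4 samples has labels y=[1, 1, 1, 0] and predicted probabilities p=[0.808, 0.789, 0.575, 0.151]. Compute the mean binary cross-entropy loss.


L[0] = -ln(0.808) = 0.2132
L[1] = -ln(0.789) = 0.237
L[2] = -ln(0.575) = 0.5534
L[3] = -ln(1-0.151) = -ln(0.849) = 0.1637
mean = (0.2132 + 0.237 + 0.5534 + 0.1637)/4 = 0.2918

0.2918


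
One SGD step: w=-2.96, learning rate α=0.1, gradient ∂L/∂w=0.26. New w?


w_new = w - α·∇
= -2.96 - 0.1·0.26
= -2.96 - 0.026
= -2.986

-2.986


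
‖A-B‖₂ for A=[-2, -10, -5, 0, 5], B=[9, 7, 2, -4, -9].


d = √((-2-9)² + (-10-7)² + (-5-2)² + (0+ 4)² + (5+ 9)²)
  = √(121 + 289 + 49 + 16 + 196)
  = √671 = 25.9037

25.9037


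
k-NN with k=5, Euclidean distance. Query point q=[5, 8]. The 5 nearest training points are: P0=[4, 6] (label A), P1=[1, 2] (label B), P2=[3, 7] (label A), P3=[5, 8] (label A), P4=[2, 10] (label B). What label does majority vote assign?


d(q,P0) = 2.2361  (label A)
d(q,P1) = 7.2111  (label B)
d(q,P2) = 2.2361  (label A)
d(q,P3) = 0.0  (label A)
d(q,P4) = 3.6056  (label B)
Votes: A=3, B=2
Majority → A

A


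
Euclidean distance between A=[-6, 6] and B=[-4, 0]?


d = √((-6+ 4)² + (6-0)²)
  = √(4 + 36)
  = √40 = 6.3246

6.3246


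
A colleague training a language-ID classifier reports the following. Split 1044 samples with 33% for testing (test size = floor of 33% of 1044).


Test = ⌊1044·33/100⌋ = 344
Train = 1044 - 344 = 700

Train: 700, Test: 344


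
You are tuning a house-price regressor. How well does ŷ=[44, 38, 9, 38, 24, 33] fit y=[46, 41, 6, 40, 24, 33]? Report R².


ȳ = 31.6667
SS_res = Σ(y-ŷ)² = 26
SS_tot = Σ(y-ȳ)² = 1081.33
R² = 1 - SS_res/SS_tot = 1 - 0.024 = 0.976

0.976


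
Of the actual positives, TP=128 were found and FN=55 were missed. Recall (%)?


Recall = TP/(TP+FN)
= 128/(128+55)
= 128/183 = 69.95%

69.95%


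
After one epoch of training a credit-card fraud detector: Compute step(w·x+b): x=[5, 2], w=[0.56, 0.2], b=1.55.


z = (5)·(0.56) + (2)·(0.2) + 1.55
  = 4.75
step(z) = 1 (z≥0)

1


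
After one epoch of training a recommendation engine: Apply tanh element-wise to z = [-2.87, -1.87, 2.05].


tanh(-2.87) = -0.9936
tanh(-1.87) = -0.9536
tanh(2.05) = 0.9674
result = [-0.9936, -0.9536, 0.9674]

[-0.9936, -0.9536, 0.9674]


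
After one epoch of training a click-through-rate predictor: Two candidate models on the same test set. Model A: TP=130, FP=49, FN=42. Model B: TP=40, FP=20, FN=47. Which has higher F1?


Model A: P=130/179=0.7263, R=130/172=0.7558, F1=2PR/(P+R)=2TP/(2TP+FP+FN)=260/351=0.7407
Model B: P=40/60=0.6667, R=40/87=0.4598, F1=2PR/(P+R)=2TP/(2TP+FP+FN)=80/147=0.5442
0.7407 > 0.5442 → Model A

Model A


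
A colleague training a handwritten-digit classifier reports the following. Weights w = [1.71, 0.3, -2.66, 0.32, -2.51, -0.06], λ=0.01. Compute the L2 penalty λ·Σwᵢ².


‖w‖₂² = (1.71)² + (0.3)² + (-2.66)² + (0.32)² + (-2.51)² + (-0.06)²
     = 2.9241 + 0.09 + 7.0756 + 0.1024 + 6.3001 + 0.0036
     = 16.4958
λ·‖w‖₂² = 0.01·16.4958 = 0.164958

0.164958


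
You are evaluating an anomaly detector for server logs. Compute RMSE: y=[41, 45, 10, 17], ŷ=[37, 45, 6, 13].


MSE = 48/4 = 12
RMSE = √(48/4) = 3.4641

3.4641


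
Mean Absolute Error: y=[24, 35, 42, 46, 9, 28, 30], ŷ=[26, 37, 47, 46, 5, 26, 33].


Absolute errors: |24-26|=2, |35-37|=2, |42-47|=5, |46-46|=0, |9-5|=4, |28-26|=2, |30-33|=3
Sum = 18
MAE = 18/7 = 18/7

18/7


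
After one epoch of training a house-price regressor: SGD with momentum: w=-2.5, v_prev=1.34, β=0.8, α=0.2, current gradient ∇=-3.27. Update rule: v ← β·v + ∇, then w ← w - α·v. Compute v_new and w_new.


v_new = 0.8·1.34 - 3.27 = 1.072 - 3.27 = -2.198
w_new = -2.5 - 0.2·-2.198 = -2.5 + 0.4396 = -2.0604

v_new=-2.198, w_new=-2.0604


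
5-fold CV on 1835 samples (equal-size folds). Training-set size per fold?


Fold size = 1835/5 = 367
Training per fold = 1835 - 367 = 1468

1468


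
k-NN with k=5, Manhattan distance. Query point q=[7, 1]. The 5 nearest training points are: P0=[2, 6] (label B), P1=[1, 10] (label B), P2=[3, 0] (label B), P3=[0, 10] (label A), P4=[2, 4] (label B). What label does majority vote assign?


d(q,P0) = 10  (label B)
d(q,P1) = 15  (label B)
d(q,P2) = 5  (label B)
d(q,P3) = 16  (label A)
d(q,P4) = 8  (label B)
Votes: A=1, B=4
Majority → B

B


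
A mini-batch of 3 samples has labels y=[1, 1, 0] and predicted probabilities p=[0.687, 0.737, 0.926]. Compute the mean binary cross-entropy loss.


L[0] = -ln(0.687) = 0.3754
L[1] = -ln(0.737) = 0.3052
L[2] = -ln(1-0.926) = -ln(0.074) = 2.6037
mean = (0.3754 + 0.3052 + 2.6037)/3 = 1.0948

1.0948


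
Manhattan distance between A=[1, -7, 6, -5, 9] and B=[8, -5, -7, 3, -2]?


d = |1-8| + |-7+ 5| + |6+ 7| + |-5-3| + |9+ 2|
  = 7 + 2 + 13 + 8 + 11
  = 41

41


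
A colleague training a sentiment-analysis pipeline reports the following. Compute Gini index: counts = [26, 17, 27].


Probabilities: [26/70, 17/70, 27/70] ≈ [0.3714, 0.2429, 0.3857]
Σpᵢ² = (676 + 289 + 729)/70² = 1694/4900
Gini = 1 - Σpᵢ² = 1 - 1694/4900 = 0.6543

0.6543


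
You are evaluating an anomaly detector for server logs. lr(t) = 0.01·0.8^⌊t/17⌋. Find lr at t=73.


n_drops = ⌊73/17⌋ = 4
lr = 0.01·0.8^4 = 0.01·0.4096 = 0.004096

0.004096


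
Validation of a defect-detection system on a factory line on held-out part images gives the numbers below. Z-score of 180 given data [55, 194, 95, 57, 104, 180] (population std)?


μ = 114.1667, σ = 54.6913
z = (180 - 114.1667)/54.6913 = 1.2037

1.2037


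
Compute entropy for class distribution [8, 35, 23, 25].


Probabilities: [8/91, 35/91, 23/91, 25/91] ≈ [0.0879, 0.3846, 0.2527, 0.2747]
H = -((8/91)·log₂(8/91) + (35/91)·log₂(35/91) + (23/91)·log₂(23/91) + (25/91)·log₂(25/91))
  = 1.8522 bits

1.8522 bits


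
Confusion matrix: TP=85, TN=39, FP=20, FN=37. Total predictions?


Total = TP + TN + FP + FN
= 85 + 39 + 20 + 37
= 181
(Predicted positive: 105, predicted negative: 76)

181


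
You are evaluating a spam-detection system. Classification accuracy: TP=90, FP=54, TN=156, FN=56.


Accuracy = (TP+TN)/(TP+TN+FP+FN)
= (90+156)/(356)
= 246/356 = 69.1%

69.1%


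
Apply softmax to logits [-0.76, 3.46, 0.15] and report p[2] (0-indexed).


Exponentials: e^-0.76=0.4677, e^3.46=31.817, e^0.15=1.1618
Sum = 33.4465
Softmax = [0.014, 0.9513, 0.0347]
p[2] = 1.1618/33.4465 = 0.0347

0.0347


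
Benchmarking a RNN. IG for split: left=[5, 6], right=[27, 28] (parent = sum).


Parent = [32, 34], H_parent = 0.9993
H_left = 0.994 (n=11), H_right = 0.9998 (n=55)
H_children = (11/66)·0.994 + (55/66)·0.9998 = 0.9988
IG = 0.9993 - 0.9988 = 0.0005

0.0005


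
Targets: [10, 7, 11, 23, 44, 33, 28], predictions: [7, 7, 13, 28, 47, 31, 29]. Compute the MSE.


Squared errors: (10-7)²=9, (7-7)²=0, (11-13)²=4, (23-28)²=25, (44-47)²=9, (33-31)²=4, (28-29)²=1
Sum = 52
MSE = 52/7 = 52/7

52/7


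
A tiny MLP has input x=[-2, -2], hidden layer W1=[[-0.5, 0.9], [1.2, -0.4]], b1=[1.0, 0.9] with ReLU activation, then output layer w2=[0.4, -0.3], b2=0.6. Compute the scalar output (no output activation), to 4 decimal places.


z1[0] = (-0.5)·(-2) + (0.9)·(-2) + 1.0 = 0.2
z1[1] = (1.2)·(-2) + (-0.4)·(-2) + 0.9 = -0.7
h = ReLU(z1) = [0.2, 0.0]
output = (0.4)·(0.2) + (-0.3)·(0.0) + 0.6 = 0.68

0.68


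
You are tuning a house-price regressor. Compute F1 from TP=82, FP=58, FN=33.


Precision = 82/140 = 0.5857
Recall = 82/115 = 0.713
F1 = 2·P·R/(P+R) = 2·TP/(2·TP+FP+FN) = 164/(164+58+33) = 164/255 = 0.6431

0.6431


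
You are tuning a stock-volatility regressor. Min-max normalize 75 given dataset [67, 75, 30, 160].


min=30, max=160
(75-30)/(160-30) = 45/130 = 0.3462

0.3462


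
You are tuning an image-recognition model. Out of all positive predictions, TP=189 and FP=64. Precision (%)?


Precision = TP/(TP+FP)
= 189/(189+64)
= 189/253 = 74.7%

74.7%


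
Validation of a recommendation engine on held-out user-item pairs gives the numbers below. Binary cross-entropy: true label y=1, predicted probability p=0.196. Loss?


BCE = -[y·ln(p) + (1-y)·ln(1-p)]
= -1·ln(0.196) - 0
= -ln(0.196) = 1.6296

1.6296


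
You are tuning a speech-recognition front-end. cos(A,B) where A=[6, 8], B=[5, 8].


A·B = 6·5 + 8·8 = 94
‖A‖ = √100 = 10, ‖B‖ = √89 = 9.434
cos = 94/(√100·√89) = 94/√8900 = 0.9964

0.9964


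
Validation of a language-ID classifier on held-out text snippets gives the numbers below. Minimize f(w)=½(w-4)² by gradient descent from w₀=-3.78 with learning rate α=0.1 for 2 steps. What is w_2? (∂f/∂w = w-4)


step 1: grad = -3.78-4 = -7.78; w = -3.78 - 0.1·(-7.78) = -3.002
step 2: grad = -3.002-4 = -7.002; w = -3.002 - 0.1·(-7.002) = -2.3018

-2.3018


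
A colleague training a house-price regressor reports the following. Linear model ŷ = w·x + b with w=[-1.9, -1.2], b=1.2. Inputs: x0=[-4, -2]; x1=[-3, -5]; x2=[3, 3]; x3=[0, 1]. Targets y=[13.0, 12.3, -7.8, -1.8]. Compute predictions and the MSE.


ŷ0 = (-1.9)·(-4) + (-1.2)·(-2) + 1.2 = 11.2
ŷ1 = (-1.9)·(-3) + (-1.2)·(-5) + 1.2 = 12.9
ŷ2 = (-1.9)·(3) + (-1.2)·(3) + 1.2 = -8.1
ŷ3 = (-1.9)·(0) + (-1.2)·(1) + 1.2 = 0.0
errors² = [3.24, 0.36, 0.09, 3.24]
MSE = 6.9300/4 = 1.7325

1.7325


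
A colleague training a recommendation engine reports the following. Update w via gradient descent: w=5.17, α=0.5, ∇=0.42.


w_new = w - α·∇
= 5.17 - 0.5·0.42
= 5.17 - 0.21
= 4.96

4.96


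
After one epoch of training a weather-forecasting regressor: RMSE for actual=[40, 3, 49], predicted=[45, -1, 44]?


MSE = 66/3 = 22
RMSE = √(66/3) = 4.6904

4.6904


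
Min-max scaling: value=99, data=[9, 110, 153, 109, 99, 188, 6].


min=6, max=188
(99-6)/(188-6) = 93/182 = 0.511

0.511


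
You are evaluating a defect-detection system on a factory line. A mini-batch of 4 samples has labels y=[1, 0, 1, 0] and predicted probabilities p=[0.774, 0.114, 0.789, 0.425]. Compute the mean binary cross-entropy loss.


L[0] = -ln(0.774) = 0.2562
L[1] = -ln(1-0.114) = -ln(0.886) = 0.121
L[2] = -ln(0.789) = 0.237
L[3] = -ln(1-0.425) = -ln(0.575) = 0.5534
mean = (0.2562 + 0.121 + 0.237 + 0.5534)/4 = 0.2919

0.2919


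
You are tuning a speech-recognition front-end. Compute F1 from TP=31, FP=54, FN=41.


Precision = 31/85 = 0.3647
Recall = 31/72 = 0.4306
F1 = 2·P·R/(P+R) = 2·TP/(2·TP+FP+FN) = 62/(62+54+41) = 62/157 = 0.3949

0.3949


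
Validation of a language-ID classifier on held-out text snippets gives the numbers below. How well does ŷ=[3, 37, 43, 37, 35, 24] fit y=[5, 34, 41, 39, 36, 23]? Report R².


ȳ = 29.6667
SS_res = Σ(y-ŷ)² = 23
SS_tot = Σ(y-ȳ)² = 927.33
R² = 1 - SS_res/SS_tot = 1 - 0.0248 = 0.9752

0.9752


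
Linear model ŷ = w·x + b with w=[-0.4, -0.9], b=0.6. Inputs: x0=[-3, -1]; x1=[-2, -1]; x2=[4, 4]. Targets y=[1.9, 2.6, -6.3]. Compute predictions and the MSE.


ŷ0 = (-0.4)·(-3) + (-0.9)·(-1) + 0.6 = 2.7
ŷ1 = (-0.4)·(-2) + (-0.9)·(-1) + 0.6 = 2.3
ŷ2 = (-0.4)·(4) + (-0.9)·(4) + 0.6 = -4.6
errors² = [0.64, 0.09, 2.89]
MSE = 3.6200/3 = 1.2067

1.2067


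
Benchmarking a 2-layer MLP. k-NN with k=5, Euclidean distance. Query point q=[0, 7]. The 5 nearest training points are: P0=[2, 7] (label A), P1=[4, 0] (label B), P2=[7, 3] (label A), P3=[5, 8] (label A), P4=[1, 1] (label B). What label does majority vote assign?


d(q,P0) = 2.0  (label A)
d(q,P1) = 8.0623  (label B)
d(q,P2) = 8.0623  (label A)
d(q,P3) = 5.099  (label A)
d(q,P4) = 6.0828  (label B)
Votes: A=3, B=2
Majority → A

A


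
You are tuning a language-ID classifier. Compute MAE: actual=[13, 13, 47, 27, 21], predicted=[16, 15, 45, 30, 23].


Absolute errors: |13-16|=3, |13-15|=2, |47-45|=2, |27-30|=3, |21-23|=2
Sum = 12
MAE = 12/5 = 12/5

12/5


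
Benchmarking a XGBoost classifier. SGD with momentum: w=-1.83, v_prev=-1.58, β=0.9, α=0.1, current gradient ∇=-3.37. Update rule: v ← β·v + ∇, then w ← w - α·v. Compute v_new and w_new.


v_new = 0.9·-1.58 - 3.37 = -1.422 - 3.37 = -4.792
w_new = -1.83 - 0.1·-4.792 = -1.83 + 0.4792 = -1.3508

v_new=-4.792, w_new=-1.3508


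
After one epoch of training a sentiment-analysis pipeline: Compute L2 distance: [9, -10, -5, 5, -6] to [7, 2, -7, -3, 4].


d = √((9-7)² + (-10-2)² + (-5+ 7)² + (5+ 3)² + (-6-4)²)
  = √(4 + 144 + 4 + 64 + 100)
  = √316 = 17.7764

17.7764


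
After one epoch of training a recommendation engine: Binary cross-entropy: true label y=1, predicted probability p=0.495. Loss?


BCE = -[y·ln(p) + (1-y)·ln(1-p)]
= -1·ln(0.495) - 0
= -ln(0.495) = 0.7032

0.7032


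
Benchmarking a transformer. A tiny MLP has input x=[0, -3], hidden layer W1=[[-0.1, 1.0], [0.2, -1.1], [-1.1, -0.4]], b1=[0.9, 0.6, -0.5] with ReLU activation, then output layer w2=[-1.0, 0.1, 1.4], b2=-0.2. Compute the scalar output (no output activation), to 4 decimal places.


z1[0] = (-0.1)·(0) + (1.0)·(-3) + 0.9 = -2.1
z1[1] = (0.2)·(0) + (-1.1)·(-3) + 0.6 = 3.9
z1[2] = (-1.1)·(0) + (-0.4)·(-3) - 0.5 = 0.7
h = ReLU(z1) = [0.0, 3.9, 0.7]
output = (-1.0)·(0.0) + (0.1)·(3.9) + (1.4)·(0.7) - 0.2 = 1.17

1.17


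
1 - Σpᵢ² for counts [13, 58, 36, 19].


Probabilities: [13/126, 58/126, 36/126, 19/126] ≈ [0.1032, 0.4603, 0.2857, 0.1508]
Σpᵢ² = (169 + 3364 + 1296 + 361)/126² = 5190/15876
Gini = 1 - Σpᵢ² = 1 - 5190/15876 = 0.6731

0.6731


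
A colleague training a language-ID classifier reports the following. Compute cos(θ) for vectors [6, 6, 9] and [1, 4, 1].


A·B = 6·1 + 6·4 + 9·1 = 39
‖A‖ = √153 = 12.3693, ‖B‖ = √18 = 4.2426
cos = 39/(√153·√18) = 39/√2754 = 0.7432

0.7432


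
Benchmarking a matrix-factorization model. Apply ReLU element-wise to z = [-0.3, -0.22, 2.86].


ReLU(-0.3) = max(0, -0.3) = 0.0
ReLU(-0.22) = max(0, -0.22) = 0.0
ReLU(2.86) = max(0, 2.86) = 2.86
result = [0.0, 0.0, 2.86]

[0.0, 0.0, 2.86]


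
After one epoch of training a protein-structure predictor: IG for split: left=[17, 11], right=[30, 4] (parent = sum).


Parent = [47, 15], H_parent = 0.7982
H_left = 0.9666 (n=28), H_right = 0.5226 (n=34)
H_children = (28/62)·0.9666 + (34/62)·0.5226 = 0.7231
IG = 0.7982 - 0.7231 = 0.0751

0.0751


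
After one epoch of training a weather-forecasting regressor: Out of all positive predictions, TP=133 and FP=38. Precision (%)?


Precision = TP/(TP+FP)
= 133/(133+38)
= 133/171 = 77.78%

77.78%


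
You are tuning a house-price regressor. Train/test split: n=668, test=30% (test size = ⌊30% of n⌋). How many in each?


Test = ⌊668·30/100⌋ = 200
Train = 668 - 200 = 468

Train: 468, Test: 200


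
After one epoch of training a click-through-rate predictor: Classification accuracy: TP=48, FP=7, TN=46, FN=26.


Accuracy = (TP+TN)/(TP+TN+FP+FN)
= (48+46)/(127)
= 94/127 = 74.02%

74.02%


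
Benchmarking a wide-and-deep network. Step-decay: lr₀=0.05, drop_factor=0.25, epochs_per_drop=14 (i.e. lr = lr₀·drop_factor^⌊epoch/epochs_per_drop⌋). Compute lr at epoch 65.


n_drops = ⌊65/14⌋ = 4
lr = 0.05·0.25^4 = 0.05·0.00390625 = 0.0001953125

0.0001953125


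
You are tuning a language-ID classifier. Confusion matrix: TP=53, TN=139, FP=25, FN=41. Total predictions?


Total = TP + TN + FP + FN
= 53 + 139 + 25 + 41
= 258
(Predicted positive: 78, predicted negative: 180)

258


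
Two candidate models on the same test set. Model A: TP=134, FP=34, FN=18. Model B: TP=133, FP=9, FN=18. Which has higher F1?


Model A: P=134/168=0.7976, R=134/152=0.8816, F1=2PR/(P+R)=2TP/(2TP+FP+FN)=268/320=0.8375
Model B: P=133/142=0.9366, R=133/151=0.8808, F1=2PR/(P+R)=2TP/(2TP+FP+FN)=266/293=0.9078
0.8375 < 0.9078 → Model B

Model B


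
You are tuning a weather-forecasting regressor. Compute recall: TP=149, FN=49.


Recall = TP/(TP+FN)
= 149/(149+49)
= 149/198 = 75.25%

75.25%


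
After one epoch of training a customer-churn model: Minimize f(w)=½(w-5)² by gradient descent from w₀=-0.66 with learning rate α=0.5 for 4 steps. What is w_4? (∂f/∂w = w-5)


step 1: grad = -0.66-5 = -5.66; w = -0.66 - 0.5·(-5.66) = 2.17
step 2: grad = 2.17-5 = -2.83; w = 2.17 - 0.5·(-2.83) = 3.585
step 3: grad = 3.585-5 = -1.415; w = 3.585 - 0.5·(-1.415) = 4.2925
step 4: grad = 4.2925-5 = -0.7075; w = 4.2925 - 0.5·(-0.7075) = 4.64625

4.64625


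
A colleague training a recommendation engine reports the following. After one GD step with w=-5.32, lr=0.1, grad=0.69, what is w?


w_new = w - α·∇
= -5.32 - 0.1·0.69
= -5.32 - 0.069
= -5.389

-5.389


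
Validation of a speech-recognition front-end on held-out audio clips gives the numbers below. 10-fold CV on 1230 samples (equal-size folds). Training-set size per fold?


Fold size = 1230/10 = 123
Training per fold = 1230 - 123 = 1107

1107


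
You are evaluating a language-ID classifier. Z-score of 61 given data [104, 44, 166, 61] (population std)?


μ = 93.75, σ = 47.0976
z = (61 - 93.75)/47.0976 = -0.6954

-0.6954


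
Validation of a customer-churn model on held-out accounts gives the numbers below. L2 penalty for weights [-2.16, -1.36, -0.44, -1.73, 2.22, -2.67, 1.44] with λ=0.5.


‖w‖₂² = (-2.16)² + (-1.36)² + (-0.44)² + (-1.73)² + (2.22)² + (-2.67)² + (1.44)²
     = 4.6656 + 1.8496 + 0.1936 + 2.9929 + 4.9284 + 7.1289 + 2.0736
     = 23.8326
λ·‖w‖₂² = 0.5·23.8326 = 11.9163

11.9163


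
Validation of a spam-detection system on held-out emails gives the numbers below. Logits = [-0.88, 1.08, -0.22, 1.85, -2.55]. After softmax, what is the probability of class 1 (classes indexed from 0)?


Exponentials: e^-0.88=0.4148, e^1.08=2.9447, e^-0.22=0.8025, e^1.85=6.3598, e^-2.55=0.0781
Sum = 10.5999
Softmax = [0.0391, 0.2778, 0.0757, 0.6, 0.0074]
p[1] = 2.9447/10.5999 = 0.2778

0.2778


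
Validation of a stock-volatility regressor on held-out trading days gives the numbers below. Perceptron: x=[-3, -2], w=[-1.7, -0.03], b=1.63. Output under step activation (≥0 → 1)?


z = (-3)·(-1.7) + (-2)·(-0.03) + 1.63
  = 6.79
step(z) = 1 (z≥0)

1


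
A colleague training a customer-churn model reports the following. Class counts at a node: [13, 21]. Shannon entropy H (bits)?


Probabilities: [13/34, 21/34] ≈ [0.3824, 0.6176]
H = -((13/34)·log₂(13/34) + (21/34)·log₂(21/34))
  = 0.9597 bits

0.9597 bits


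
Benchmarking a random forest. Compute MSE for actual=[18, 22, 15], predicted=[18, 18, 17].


Squared errors: (18-18)²=0, (22-18)²=16, (15-17)²=4
Sum = 20
MSE = 20/3 = 20/3

20/3


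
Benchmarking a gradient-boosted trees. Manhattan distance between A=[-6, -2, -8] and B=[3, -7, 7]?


d = |-6-3| + |-2+ 7| + |-8-7|
  = 9 + 5 + 15
  = 29

29


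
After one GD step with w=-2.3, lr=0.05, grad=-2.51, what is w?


w_new = w - α·∇
= -2.3 - 0.05·-2.51
= -2.3 + 0.1255
= -2.1745

-2.1745


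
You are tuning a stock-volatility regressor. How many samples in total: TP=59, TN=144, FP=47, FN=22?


Total = TP + TN + FP + FN
= 59 + 144 + 47 + 22
= 272
(Predicted positive: 106, predicted negative: 166)

272


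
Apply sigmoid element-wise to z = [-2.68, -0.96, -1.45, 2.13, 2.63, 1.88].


σ(-2.68) = 1/(1+e^2.68) = 0.0642
σ(-0.96) = 1/(1+e^0.96) = 0.2769
σ(-1.45) = 1/(1+e^1.45) = 0.19
σ(2.13) = 1/(1+e^-2.13) = 0.8938
σ(2.63) = 1/(1+e^-2.63) = 0.9328
σ(1.88) = 1/(1+e^-1.88) = 0.8676
result = [0.0642, 0.2769, 0.19, 0.8938, 0.9328, 0.8676]

[0.0642, 0.2769, 0.19, 0.8938, 0.9328, 0.8676]


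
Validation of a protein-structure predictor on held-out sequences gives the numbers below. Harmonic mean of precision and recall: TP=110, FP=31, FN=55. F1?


Precision = 110/141 = 0.7801
Recall = 110/165 = 0.6667
F1 = 2·P·R/(P+R) = 2·TP/(2·TP+FP+FN) = 220/(220+31+55) = 220/306 = 0.719

0.719


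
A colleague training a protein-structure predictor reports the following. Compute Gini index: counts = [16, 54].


Probabilities: [16/70, 54/70] ≈ [0.2286, 0.7714]
Σpᵢ² = (256 + 2916)/70² = 3172/4900
Gini = 1 - Σpᵢ² = 1 - 3172/4900 = 0.3527

0.3527


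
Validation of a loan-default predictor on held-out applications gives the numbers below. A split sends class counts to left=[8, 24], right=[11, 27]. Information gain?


Parent = [19, 51], H_parent = 0.8435
H_left = 0.8113 (n=32), H_right = 0.868 (n=38)
H_children = (32/70)·0.8113 + (38/70)·0.868 = 0.8421
IG = 0.8435 - 0.8421 = 0.0014

0.0014


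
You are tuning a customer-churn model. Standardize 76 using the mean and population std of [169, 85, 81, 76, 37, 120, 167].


μ = 105, σ = 45.679
z = (76 - 105)/45.679 = -0.6349

-0.6349


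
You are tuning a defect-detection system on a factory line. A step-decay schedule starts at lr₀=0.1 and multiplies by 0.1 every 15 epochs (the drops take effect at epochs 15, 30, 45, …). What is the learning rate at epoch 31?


n_drops = ⌊31/15⌋ = 2
lr = 0.1·0.1^2 = 0.1·0.01 = 0.001

0.001


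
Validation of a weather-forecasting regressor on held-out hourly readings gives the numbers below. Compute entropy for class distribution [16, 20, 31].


Probabilities: [16/67, 20/67, 31/67] ≈ [0.2388, 0.2985, 0.4627]
H = -((16/67)·log₂(16/67) + (20/67)·log₂(20/67) + (31/67)·log₂(31/67))
  = 1.5285 bits

1.5285 bits


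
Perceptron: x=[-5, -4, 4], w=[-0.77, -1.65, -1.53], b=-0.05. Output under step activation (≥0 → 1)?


z = (-5)·(-0.77) + (-4)·(-1.65) + (4)·(-1.53) - 0.05
  = 4.28
step(z) = 1 (z≥0)

1


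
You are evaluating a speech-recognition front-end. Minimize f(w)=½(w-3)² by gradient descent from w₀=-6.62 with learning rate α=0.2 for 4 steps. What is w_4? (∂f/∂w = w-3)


step 1: grad = -6.62-3 = -9.62; w = -6.62 - 0.2·(-9.62) = -4.696
step 2: grad = -4.696-3 = -7.696; w = -4.696 - 0.2·(-7.696) = -3.1568
step 3: grad = -3.1568-3 = -6.1568; w = -3.1568 - 0.2·(-6.1568) = -1.92544
step 4: grad = -1.92544-3 = -4.92544; w = -1.92544 - 0.2·(-4.92544) = -0.940352

-0.940352


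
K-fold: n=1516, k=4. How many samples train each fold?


Fold size = 1516/4 = 379
Training per fold = 1516 - 379 = 1137

1137


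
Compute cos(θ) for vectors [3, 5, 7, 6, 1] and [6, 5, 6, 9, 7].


A·B = 3·6 + 5·5 + 7·6 + 6·9 + 1·7 = 146
‖A‖ = √120 = 10.9545, ‖B‖ = √227 = 15.0665
cos = 146/(√120·√227) = 146/√27240 = 0.8846

0.8846


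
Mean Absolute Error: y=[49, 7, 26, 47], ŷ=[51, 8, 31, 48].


Absolute errors: |49-51|=2, |7-8|=1, |26-31|=5, |47-48|=1
Sum = 9
MAE = 9/4 = 9/4

9/4


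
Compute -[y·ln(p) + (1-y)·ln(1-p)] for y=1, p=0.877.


BCE = -[y·ln(p) + (1-y)·ln(1-p)]
= -1·ln(0.877) - 0
= -ln(0.877) = 0.1312

0.1312


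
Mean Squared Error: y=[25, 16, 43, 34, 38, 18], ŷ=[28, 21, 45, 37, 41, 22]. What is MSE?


Squared errors: (25-28)²=9, (16-21)²=25, (43-45)²=4, (34-37)²=9, (38-41)²=9, (18-22)²=16
Sum = 72
MSE = 72/6 = 12

12


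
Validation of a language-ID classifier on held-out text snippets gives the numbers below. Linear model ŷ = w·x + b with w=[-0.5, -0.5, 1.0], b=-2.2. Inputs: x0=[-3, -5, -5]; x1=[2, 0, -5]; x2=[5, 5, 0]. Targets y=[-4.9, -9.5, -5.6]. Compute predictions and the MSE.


ŷ0 = (-0.5)·(-3) + (-0.5)·(-5) + (1.0)·(-5) - 2.2 = -3.2
ŷ1 = (-0.5)·(2) + (-0.5)·(0) + (1.0)·(-5) - 2.2 = -8.2
ŷ2 = (-0.5)·(5) + (-0.5)·(5) + (1.0)·(0) - 2.2 = -7.2
errors² = [2.89, 1.69, 2.56]
MSE = 7.1400/3 = 2.38

2.38


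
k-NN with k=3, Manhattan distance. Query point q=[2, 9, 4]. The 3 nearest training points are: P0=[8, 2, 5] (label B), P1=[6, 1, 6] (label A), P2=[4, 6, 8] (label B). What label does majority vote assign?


d(q,P0) = 14  (label B)
d(q,P1) = 14  (label A)
d(q,P2) = 9  (label B)
Votes: A=1, B=2
Majority → B

B


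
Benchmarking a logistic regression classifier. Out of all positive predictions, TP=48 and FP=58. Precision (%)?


Precision = TP/(TP+FP)
= 48/(48+58)
= 48/106 = 45.28%

45.28%


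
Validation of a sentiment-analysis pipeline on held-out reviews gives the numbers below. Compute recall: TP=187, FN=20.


Recall = TP/(TP+FN)
= 187/(187+20)
= 187/207 = 90.34%

90.34%


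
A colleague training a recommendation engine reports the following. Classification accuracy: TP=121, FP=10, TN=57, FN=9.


Accuracy = (TP+TN)/(TP+TN+FP+FN)
= (121+57)/(197)
= 178/197 = 90.36%

90.36%


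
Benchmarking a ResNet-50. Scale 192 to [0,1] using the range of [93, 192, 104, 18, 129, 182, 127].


min=18, max=192
(192-18)/(192-18) = 174/174 = 1.0

1.0


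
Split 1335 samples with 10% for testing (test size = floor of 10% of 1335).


Test = ⌊1335·10/100⌋ = 133
Train = 1335 - 133 = 1202

Train: 1202, Test: 133


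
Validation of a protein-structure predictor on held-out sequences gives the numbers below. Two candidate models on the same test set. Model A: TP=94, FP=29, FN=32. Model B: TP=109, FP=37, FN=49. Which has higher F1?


Model A: P=94/123=0.7642, R=94/126=0.746, F1=2PR/(P+R)=2TP/(2TP+FP+FN)=188/249=0.755
Model B: P=109/146=0.7466, R=109/158=0.6899, F1=2PR/(P+R)=2TP/(2TP+FP+FN)=218/304=0.7171
0.755 > 0.7171 → Model A

Model A


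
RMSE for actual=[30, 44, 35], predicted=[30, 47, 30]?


MSE = 34/3 = 11.3333
RMSE = √(34/3) = 3.3665

3.3665


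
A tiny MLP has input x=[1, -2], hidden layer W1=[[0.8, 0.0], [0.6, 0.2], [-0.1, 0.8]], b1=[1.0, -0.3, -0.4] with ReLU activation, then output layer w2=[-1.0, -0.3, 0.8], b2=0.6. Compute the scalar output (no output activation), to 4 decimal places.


z1[0] = (0.8)·(1) + (0.0)·(-2) + 1.0 = 1.8
z1[1] = (0.6)·(1) + (0.2)·(-2) - 0.3 = -0.1
z1[2] = (-0.1)·(1) + (0.8)·(-2) - 0.4 = -2.1
h = ReLU(z1) = [1.8, 0.0, 0.0]
output = (-1.0)·(1.8) + (-0.3)·(0.0) + (0.8)·(0.0) + 0.6 = -1.2

-1.2


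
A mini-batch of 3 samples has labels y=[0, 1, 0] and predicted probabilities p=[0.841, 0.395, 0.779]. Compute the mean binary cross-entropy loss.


L[0] = -ln(1-0.841) = -ln(0.159) = 1.8389
L[1] = -ln(0.395) = 0.9289
L[2] = -ln(1-0.779) = -ln(0.221) = 1.5096
mean = (1.8389 + 0.9289 + 1.5096)/3 = 1.4258

1.4258


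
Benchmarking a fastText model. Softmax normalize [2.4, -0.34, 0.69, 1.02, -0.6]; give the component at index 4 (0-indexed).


Exponentials: e^2.4=11.0232, e^-0.34=0.7118, e^0.69=1.9937, e^1.02=2.7732, e^-0.6=0.5488
Sum = 17.0507
Softmax = [0.6465, 0.0417, 0.1169, 0.1626, 0.0322]
p[4] = 0.5488/17.0507 = 0.0322

0.0322


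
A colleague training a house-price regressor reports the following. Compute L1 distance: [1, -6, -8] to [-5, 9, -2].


d = |1+ 5| + |-6-9| + |-8+ 2|
  = 6 + 15 + 6
  = 27

27


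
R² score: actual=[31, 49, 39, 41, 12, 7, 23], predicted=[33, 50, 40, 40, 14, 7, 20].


ȳ = 28.8571
SS_res = Σ(y-ŷ)² = 20
SS_tot = Σ(y-ȳ)² = 1456.86
R² = 1 - SS_res/SS_tot = 1 - 0.0137 = 0.9863

0.9863


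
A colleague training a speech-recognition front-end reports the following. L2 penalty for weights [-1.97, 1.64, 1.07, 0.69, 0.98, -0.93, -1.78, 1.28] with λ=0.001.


‖w‖₂² = (-1.97)² + (1.64)² + (1.07)² + (0.69)² + (0.98)² + (-0.93)² + (-1.78)² + (1.28)²
     = 3.8809 + 2.6896 + 1.1449 + 0.4761 + 0.9604 + 0.8649 + 3.1684 + 1.6384
     = 14.8236
λ·‖w‖₂² = 0.001·14.8236 = 0.014824

0.014824


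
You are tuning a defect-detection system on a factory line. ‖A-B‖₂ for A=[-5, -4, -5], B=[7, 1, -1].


d = √((-5-7)² + (-4-1)² + (-5+ 1)²)
  = √(144 + 25 + 16)
  = √185 = 13.6015

13.6015


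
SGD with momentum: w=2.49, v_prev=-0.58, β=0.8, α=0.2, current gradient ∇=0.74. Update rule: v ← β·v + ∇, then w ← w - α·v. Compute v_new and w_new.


v_new = 0.8·-0.58 + 0.74 = -0.464 + 0.74 = 0.276
w_new = 2.49 - 0.2·0.276 = 2.49 - 0.0552 = 2.4348

v_new=0.276, w_new=2.4348


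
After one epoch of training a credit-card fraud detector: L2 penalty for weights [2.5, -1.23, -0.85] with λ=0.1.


‖w‖₂² = (2.5)² + (-1.23)² + (-0.85)²
     = 6.25 + 1.5129 + 0.7225
     = 8.4854
λ·‖w‖₂² = 0.1·8.4854 = 0.84854

0.84854


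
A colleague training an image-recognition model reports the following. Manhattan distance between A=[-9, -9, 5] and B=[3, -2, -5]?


d = |-9-3| + |-9+ 2| + |5+ 5|
  = 12 + 7 + 10
  = 29

29


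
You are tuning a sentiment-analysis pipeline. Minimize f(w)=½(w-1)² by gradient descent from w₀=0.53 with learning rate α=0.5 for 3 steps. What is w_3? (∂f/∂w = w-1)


step 1: grad = 0.53-1 = -0.47; w = 0.53 - 0.5·(-0.47) = 0.765
step 2: grad = 0.765-1 = -0.235; w = 0.765 - 0.5·(-0.235) = 0.8825
step 3: grad = 0.8825-1 = -0.1175; w = 0.8825 - 0.5·(-0.1175) = 0.94125

0.94125


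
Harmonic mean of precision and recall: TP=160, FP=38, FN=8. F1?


Precision = 160/198 = 0.8081
Recall = 160/168 = 0.9524
F1 = 2·P·R/(P+R) = 2·TP/(2·TP+FP+FN) = 320/(320+38+8) = 320/366 = 0.8743

0.8743


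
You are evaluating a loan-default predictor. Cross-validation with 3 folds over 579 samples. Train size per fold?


Fold size = 579/3 = 193
Training per fold = 579 - 193 = 386

386
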